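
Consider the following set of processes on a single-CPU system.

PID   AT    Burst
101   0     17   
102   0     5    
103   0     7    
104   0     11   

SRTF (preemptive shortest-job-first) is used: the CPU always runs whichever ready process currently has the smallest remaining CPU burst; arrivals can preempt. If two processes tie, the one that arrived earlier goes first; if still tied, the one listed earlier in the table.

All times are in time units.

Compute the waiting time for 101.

Gantt: | 102 0-5 | 103 5-12 | 104 12-23 | 101 23-40 |
Completion: 101=40  102=5  103=12  104=23
Turnaround (C−A): 101=40  102=5  103=12  104=23
Waiting(101) = turnaround − burst = 40 − 17 = 23

23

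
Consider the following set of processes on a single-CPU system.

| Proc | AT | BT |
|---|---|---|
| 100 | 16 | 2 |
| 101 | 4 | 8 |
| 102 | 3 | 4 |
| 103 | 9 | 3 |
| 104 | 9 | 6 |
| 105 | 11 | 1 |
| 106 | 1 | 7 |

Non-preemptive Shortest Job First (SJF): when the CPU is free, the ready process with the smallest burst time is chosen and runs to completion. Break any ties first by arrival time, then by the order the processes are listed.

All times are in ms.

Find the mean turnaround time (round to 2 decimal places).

10.00

Gantt: | idle 0-1 | 106 1-8 | 102 8-12 | 105 12-13 | 103 13-16 | 100 16-18 | 104 18-24 | 101 24-32 |
Completion: 100=18  101=32  102=12  103=16  104=24  105=13  106=8
Turnaround times: 100=2, 101=28, 102=9, 103=7, 104=15, 105=2, 106=7
Average turnaround = (2+28+9+7+15+2+7) / 7 = 70/7 = 10.00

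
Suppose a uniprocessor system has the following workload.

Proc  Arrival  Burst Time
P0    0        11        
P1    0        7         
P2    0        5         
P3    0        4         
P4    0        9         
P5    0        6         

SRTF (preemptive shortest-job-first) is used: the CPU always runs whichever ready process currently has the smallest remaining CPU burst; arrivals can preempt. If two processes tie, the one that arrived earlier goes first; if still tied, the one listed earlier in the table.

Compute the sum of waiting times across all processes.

81

Timeline: | P3 0-4 | P2 4-9 | P5 9-15 | P1 15-22 | P4 22-31 | P0 31-42 |
Completion: P0=42  P1=22  P2=9  P3=4  P4=31  P5=15
Waiting = turnaround − burst: P0=31, P1=15, P2=4, P3=0, P4=22, P5=9
Total waiting = 31 + 15 + 4 + 0 + 22 + 9 = 81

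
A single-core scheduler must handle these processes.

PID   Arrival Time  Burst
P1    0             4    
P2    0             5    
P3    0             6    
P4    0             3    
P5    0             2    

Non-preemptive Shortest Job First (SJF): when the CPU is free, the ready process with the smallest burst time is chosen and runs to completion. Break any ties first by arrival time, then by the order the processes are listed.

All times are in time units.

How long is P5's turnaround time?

Timeline: | P5 0-2 | P4 2-5 | P1 5-9 | P2 9-14 | P3 14-20 |
Completion: P1=9  P2=14  P3=20  P4=5  P5=2
Turnaround(P5) = completion − arrival = 2 − 0 = 2

2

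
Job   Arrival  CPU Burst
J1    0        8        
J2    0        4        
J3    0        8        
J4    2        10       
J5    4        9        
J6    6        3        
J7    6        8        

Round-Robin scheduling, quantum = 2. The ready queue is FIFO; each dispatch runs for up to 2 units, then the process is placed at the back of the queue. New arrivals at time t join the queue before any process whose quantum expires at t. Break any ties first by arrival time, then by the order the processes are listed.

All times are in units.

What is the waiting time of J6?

18

Gantt: | J1 0-2 | J2 2-4 | J3 4-6 | J4 6-8 | J1 8-10 | J5 10-12 | J2 12-14 | J6 14-16 | J7 16-18 | J3 18-20 | J4 20-22 | J1 22-24 | J5 24-26 | J6 26-27 | J7 27-29 | J3 29-31 | J4 31-33 | J1 33-35 | J5 35-37 | J7 37-39 | J3 39-41 | J4 41-43 | J5 43-45 | J7 45-47 | J4 47-49 | J5 49-50 |
Completion: J1=35  J2=14  J3=41  J4=49  J5=50  J6=27  J7=47
Waiting(J6) = turnaround − burst = 21 − 3 = 18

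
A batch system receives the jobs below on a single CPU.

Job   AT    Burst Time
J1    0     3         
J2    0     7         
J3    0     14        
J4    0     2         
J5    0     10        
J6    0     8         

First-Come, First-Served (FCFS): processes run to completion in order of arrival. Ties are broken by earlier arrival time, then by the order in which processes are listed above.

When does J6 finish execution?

Schedule: | J1 0-3 | J2 3-10 | J3 10-24 | J4 24-26 | J5 26-36 | J6 36-44 |
Completion: J1=3  J2=10  J3=24  J4=26  J5=36  J6=44
Turnaround (C−A): J1=3  J2=10  J3=24  J4=26  J5=36  J6=44

44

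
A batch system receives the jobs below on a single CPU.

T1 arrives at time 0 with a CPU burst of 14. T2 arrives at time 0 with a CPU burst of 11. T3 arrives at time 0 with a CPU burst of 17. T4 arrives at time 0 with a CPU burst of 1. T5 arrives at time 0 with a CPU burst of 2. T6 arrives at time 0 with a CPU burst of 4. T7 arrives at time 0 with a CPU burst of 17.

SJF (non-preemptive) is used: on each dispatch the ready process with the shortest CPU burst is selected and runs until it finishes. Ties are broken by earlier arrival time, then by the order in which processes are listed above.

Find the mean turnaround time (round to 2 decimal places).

25.14

Timeline: | T4 0-1 | T5 1-3 | T6 3-7 | T2 7-18 | T1 18-32 | T3 32-49 | T7 49-66 |
Completion: T1=32  T2=18  T3=49  T4=1  T5=3  T6=7  T7=66
Turnaround (C−A): T1=32  T2=18  T3=49  T4=1  T5=3  T6=7  T7=66
Turnaround times: T1=32, T2=18, T3=49, T4=1, T5=3, T6=7, T7=66
Average turnaround = (32+18+49+1+3+7+66) / 7 = 176/7 = 25.14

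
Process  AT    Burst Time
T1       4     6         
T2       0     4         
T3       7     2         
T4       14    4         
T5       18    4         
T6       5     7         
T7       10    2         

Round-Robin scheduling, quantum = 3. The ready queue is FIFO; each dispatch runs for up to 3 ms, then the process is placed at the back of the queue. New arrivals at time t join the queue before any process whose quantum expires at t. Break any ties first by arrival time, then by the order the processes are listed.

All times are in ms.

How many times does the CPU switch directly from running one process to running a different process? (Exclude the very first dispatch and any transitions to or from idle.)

11

Schedule: | T2 0-4 | T1 4-7 | T6 7-10 | T3 10-12 | T1 12-15 | T7 15-17 | T6 17-20 | T4 20-23 | T5 23-26 | T6 26-27 | T4 27-28 | T5 28-29 |
Completion: T1=15  T2=4  T3=12  T4=28  T5=29  T6=27  T7=17
Turnaround (C−A): T1=11  T2=4  T3=5  T4=14  T5=11  T6=22  T7=7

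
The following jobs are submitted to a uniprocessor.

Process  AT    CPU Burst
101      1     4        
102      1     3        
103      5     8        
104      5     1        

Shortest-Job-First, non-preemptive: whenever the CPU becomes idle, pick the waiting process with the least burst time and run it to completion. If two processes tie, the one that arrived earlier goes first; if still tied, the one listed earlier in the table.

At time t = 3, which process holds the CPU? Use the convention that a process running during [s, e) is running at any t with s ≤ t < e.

Schedule: | idle 0-1 | 102 1-4 | 101 4-8 | 104 8-9 | 103 9-17 |
Completion: 101=8  102=4  103=17  104=9

102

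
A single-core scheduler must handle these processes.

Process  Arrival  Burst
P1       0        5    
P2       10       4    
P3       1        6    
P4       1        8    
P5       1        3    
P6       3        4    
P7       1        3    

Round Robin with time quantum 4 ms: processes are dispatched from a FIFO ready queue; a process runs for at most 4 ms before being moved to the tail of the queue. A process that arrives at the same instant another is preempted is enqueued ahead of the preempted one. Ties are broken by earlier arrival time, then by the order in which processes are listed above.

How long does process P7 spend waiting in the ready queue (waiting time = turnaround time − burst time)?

Schedule: | P1 0-4 | P3 4-8 | P4 8-12 | P5 12-15 | P7 15-18 | P6 18-22 | P1 22-23 | P3 23-25 | P2 25-29 | P4 29-33 |
Completion: P1=23  P2=29  P3=25  P4=33  P5=15  P6=22  P7=18
Waiting(P7) = turnaround − burst = 17 − 3 = 14

14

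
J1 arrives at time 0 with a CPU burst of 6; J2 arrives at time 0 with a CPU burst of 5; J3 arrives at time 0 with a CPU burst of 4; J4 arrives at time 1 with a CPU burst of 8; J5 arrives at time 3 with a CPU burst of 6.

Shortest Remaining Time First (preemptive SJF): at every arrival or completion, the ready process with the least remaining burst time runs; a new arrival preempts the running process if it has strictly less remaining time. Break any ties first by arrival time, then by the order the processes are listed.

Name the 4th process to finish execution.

Gantt: | J3 0-4 | J2 4-9 | J1 9-15 | J5 15-21 | J4 21-29 |
Completion: J1=15  J2=9  J3=4  J4=29  J5=21
Finish order: J3 → J2 → J1 → J5 → J4

J5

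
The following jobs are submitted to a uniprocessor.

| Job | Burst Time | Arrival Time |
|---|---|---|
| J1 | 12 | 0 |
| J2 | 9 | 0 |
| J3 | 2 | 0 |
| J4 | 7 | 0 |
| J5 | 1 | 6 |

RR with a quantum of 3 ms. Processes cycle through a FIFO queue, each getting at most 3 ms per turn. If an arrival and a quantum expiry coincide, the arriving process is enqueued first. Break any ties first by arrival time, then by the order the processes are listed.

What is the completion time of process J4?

28

Timeline: | J1 0-3 | J2 3-6 | J3 6-8 | J4 8-11 | J1 11-14 | J5 14-15 | J2 15-18 | J4 18-21 | J1 21-24 | J2 24-27 | J4 27-28 | J1 28-31 |
Completion: J1=31  J2=27  J3=8  J4=28  J5=15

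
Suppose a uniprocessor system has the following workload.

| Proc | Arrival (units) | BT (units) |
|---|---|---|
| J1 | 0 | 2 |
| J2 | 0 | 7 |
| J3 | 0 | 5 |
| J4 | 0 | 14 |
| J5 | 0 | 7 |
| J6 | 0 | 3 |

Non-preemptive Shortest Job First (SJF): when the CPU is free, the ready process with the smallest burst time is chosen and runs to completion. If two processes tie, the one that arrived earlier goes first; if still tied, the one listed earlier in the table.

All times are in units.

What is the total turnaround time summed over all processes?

96

Schedule: | J1 0-2 | J6 2-5 | J3 5-10 | J2 10-17 | J5 17-24 | J4 24-38 |
Completion: J1=2  J2=17  J3=10  J4=38  J5=24  J6=5
Turnaround (C−A): J1=2  J2=17  J3=10  J4=38  J5=24  J6=5
Turnaround = completion − arrival: J1=2, J2=17, J3=10, J4=38, J5=24, J6=5
Total turnaround = 2 + 17 + 10 + 38 + 24 + 5 = 96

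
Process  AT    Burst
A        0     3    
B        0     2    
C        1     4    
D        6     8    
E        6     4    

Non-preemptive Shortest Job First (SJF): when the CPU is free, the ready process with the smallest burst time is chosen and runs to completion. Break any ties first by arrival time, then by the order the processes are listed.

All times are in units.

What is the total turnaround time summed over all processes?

Gantt: | B 0-2 | A 2-5 | C 5-9 | E 9-13 | D 13-21 |
Completion: A=5  B=2  C=9  D=21  E=13
Turnaround (C−A): A=5  B=2  C=8  D=15  E=7
Turnaround = completion − arrival: A=5, B=2, C=8, D=15, E=7
Total turnaround = 5 + 2 + 8 + 15 + 7 = 37

37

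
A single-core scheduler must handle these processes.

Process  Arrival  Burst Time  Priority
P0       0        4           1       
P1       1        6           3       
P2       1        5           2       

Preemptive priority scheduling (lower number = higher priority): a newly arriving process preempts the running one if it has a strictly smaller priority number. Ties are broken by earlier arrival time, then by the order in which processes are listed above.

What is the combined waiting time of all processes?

Schedule: | P0 0-4 | P2 4-9 | P1 9-15 |
Completion: P0=4  P1=15  P2=9
Turnaround (C−A): P0=4  P1=14  P2=8
Waiting = turnaround − burst: P0=0, P1=8, P2=3
Total waiting = 0 + 8 + 3 = 11

11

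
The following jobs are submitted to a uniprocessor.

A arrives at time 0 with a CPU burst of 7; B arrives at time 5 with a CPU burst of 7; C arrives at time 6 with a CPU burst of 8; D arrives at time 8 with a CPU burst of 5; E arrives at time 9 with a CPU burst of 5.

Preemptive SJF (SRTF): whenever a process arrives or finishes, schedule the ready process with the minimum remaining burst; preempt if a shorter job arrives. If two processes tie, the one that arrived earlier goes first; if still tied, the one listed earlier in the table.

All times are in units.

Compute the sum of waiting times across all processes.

Timeline: | A 0-7 | B 7-8 | D 8-13 | E 13-18 | B 18-24 | C 24-32 |
Completion: A=7  B=24  C=32  D=13  E=18
Turnaround (C−A): A=7  B=19  C=26  D=5  E=9
Waiting = turnaround − burst: A=0, B=12, C=18, D=0, E=4
Total waiting = 0 + 12 + 18 + 0 + 4 = 34

34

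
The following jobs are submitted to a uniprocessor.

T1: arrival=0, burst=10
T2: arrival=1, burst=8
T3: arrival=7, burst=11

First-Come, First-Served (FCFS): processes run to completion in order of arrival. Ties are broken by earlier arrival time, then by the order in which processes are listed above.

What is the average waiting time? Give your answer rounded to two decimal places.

Gantt: | T1 0-10 | T2 10-18 | T3 18-29 |
Completion: T1=10  T2=18  T3=29
Waiting times: T1=0, T2=9, T3=11
Average waiting = (0+9+11) / 3 = 20/3 = 6.67

6.67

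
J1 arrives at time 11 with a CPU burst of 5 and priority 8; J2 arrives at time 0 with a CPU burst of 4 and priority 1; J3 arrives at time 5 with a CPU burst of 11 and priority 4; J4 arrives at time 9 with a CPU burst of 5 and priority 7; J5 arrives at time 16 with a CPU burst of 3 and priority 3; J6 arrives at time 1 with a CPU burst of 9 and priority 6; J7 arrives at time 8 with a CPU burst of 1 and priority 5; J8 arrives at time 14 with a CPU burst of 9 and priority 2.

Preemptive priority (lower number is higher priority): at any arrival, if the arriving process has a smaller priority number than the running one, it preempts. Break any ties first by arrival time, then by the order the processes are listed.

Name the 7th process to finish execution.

J4

Timeline: | J2 0-4 | J6 4-5 | J3 5-14 | J8 14-23 | J5 23-26 | J3 26-28 | J7 28-29 | J6 29-37 | J4 37-42 | J1 42-47 |
Completion: J1=47  J2=4  J3=28  J4=42  J5=26  J6=37  J7=29  J8=23
Finish order: J2 → J8 → J5 → J3 → J7 → J6 → J4 → J1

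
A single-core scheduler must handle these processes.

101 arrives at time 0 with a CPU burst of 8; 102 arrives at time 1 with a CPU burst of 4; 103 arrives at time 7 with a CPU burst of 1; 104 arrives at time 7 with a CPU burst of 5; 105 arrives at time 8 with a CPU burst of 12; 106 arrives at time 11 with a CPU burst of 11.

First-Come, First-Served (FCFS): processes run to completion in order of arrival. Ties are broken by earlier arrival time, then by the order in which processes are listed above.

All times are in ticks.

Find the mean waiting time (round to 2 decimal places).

Gantt: | 101 0-8 | 102 8-12 | 103 12-13 | 104 13-18 | 105 18-30 | 106 30-41 |
Completion: 101=8  102=12  103=13  104=18  105=30  106=41
Turnaround (C−A): 101=8  102=11  103=6  104=11  105=22  106=30
Waiting times: 101=0, 102=7, 103=5, 104=6, 105=10, 106=19
Average waiting = (0+7+5+6+10+19) / 6 = 47/6 = 7.83

7.83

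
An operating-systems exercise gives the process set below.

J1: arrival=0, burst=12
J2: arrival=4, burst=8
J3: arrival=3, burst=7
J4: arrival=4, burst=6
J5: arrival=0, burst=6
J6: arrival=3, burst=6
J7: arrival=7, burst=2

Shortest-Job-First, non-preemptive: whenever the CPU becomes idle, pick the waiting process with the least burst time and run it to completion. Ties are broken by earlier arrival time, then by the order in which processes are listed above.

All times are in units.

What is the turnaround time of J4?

Schedule: | J5 0-6 | J6 6-12 | J7 12-14 | J4 14-20 | J3 20-27 | J2 27-35 | J1 35-47 |
Completion: J1=47  J2=35  J3=27  J4=20  J5=6  J6=12  J7=14
Turnaround (C−A): J1=47  J2=31  J3=24  J4=16  J5=6  J6=9  J7=7
Turnaround(J4) = completion − arrival = 20 − 4 = 16

16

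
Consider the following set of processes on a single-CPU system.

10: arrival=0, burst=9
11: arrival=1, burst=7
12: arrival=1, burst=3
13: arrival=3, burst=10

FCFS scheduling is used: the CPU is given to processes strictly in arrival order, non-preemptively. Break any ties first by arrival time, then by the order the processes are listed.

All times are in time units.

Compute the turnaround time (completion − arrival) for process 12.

18

Gantt: | 10 0-9 | 11 9-16 | 12 16-19 | 13 19-29 |
Completion: 10=9  11=16  12=19  13=29
Turnaround(12) = completion − arrival = 19 − 1 = 18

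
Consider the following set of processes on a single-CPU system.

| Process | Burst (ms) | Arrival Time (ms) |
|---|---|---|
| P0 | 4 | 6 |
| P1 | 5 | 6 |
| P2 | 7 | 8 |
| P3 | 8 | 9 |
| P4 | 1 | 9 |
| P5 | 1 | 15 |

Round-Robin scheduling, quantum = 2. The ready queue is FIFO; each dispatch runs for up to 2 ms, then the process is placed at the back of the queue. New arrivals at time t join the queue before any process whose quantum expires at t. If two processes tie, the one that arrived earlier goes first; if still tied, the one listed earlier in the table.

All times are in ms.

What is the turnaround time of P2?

Timeline: | idle 0-6 | P0 6-8 | P1 8-10 | P2 10-12 | P0 12-14 | P3 14-16 | P4 16-17 | P1 17-19 | P2 19-21 | P5 21-22 | P3 22-24 | P1 24-25 | P2 25-27 | P3 27-29 | P2 29-30 | P3 30-32 |
Completion: P0=14  P1=25  P2=30  P3=32  P4=17  P5=22
Turnaround (C−A): P0=8  P1=19  P2=22  P3=23  P4=8  P5=7
Turnaround(P2) = completion − arrival = 30 − 8 = 22

22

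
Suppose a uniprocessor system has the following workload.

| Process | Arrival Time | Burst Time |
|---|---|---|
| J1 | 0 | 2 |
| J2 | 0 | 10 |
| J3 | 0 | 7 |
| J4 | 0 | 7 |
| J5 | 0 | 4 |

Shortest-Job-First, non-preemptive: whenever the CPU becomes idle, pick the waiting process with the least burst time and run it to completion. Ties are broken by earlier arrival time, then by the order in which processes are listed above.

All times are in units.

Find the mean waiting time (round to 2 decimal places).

8.20

Gantt: | J1 0-2 | J5 2-6 | J3 6-13 | J4 13-20 | J2 20-30 |
Completion: J1=2  J2=30  J3=13  J4=20  J5=6
Turnaround (C−A): J1=2  J2=30  J3=13  J4=20  J5=6
Waiting times: J1=0, J2=20, J3=6, J4=13, J5=2
Average waiting = (0+20+6+13+2) / 5 = 41/5 = 8.20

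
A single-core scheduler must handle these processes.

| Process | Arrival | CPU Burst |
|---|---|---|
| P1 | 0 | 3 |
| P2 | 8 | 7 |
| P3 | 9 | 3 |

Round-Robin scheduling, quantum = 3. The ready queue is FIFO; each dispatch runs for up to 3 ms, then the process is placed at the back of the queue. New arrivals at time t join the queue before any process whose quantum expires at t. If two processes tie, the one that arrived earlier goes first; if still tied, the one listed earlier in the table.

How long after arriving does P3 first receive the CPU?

2

Timeline: | P1 0-3 | idle 3-8 | P2 8-11 | P3 11-14 | P2 14-18 |
Completion: P1=3  P2=18  P3=14
Turnaround (C−A): P1=3  P2=10  P3=5
Response(P3) = first start − arrival = 11 − 9 = 2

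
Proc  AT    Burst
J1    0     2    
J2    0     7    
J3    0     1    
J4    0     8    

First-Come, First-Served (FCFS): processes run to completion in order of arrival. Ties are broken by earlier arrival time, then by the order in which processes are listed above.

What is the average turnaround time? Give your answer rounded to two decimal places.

Timeline: | J1 0-2 | J2 2-9 | J3 9-10 | J4 10-18 |
Completion: J1=2  J2=9  J3=10  J4=18
Turnaround times: J1=2, J2=9, J3=10, J4=18
Average turnaround = (2+9+10+18) / 4 = 39/4 = 9.75

9.75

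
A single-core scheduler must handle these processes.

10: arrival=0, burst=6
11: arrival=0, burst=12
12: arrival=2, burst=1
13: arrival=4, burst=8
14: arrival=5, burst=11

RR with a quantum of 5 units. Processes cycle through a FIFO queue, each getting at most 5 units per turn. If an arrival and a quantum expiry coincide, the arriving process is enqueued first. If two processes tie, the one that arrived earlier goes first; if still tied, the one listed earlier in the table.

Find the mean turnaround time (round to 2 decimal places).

Timeline: | 10 0-5 | 11 5-10 | 12 10-11 | 13 11-16 | 14 16-21 | 10 21-22 | 11 22-27 | 13 27-30 | 14 30-35 | 11 35-37 | 14 37-38 |
Completion: 10=22  11=37  12=11  13=30  14=38
Turnaround (C−A): 10=22  11=37  12=9  13=26  14=33
Turnaround times: 10=22, 11=37, 12=9, 13=26, 14=33
Average turnaround = (22+37+9+26+33) / 5 = 127/5 = 25.40

25.40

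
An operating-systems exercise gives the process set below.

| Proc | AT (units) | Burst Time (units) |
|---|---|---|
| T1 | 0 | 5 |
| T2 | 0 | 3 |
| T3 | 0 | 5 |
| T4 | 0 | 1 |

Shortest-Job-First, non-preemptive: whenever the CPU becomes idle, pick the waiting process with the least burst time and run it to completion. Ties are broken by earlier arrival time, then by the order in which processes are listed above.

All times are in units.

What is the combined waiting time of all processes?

Schedule: | T4 0-1 | T2 1-4 | T1 4-9 | T3 9-14 |
Completion: T1=9  T2=4  T3=14  T4=1
Waiting = turnaround − burst: T1=4, T2=1, T3=9, T4=0
Total waiting = 4 + 1 + 9 + 0 = 14

14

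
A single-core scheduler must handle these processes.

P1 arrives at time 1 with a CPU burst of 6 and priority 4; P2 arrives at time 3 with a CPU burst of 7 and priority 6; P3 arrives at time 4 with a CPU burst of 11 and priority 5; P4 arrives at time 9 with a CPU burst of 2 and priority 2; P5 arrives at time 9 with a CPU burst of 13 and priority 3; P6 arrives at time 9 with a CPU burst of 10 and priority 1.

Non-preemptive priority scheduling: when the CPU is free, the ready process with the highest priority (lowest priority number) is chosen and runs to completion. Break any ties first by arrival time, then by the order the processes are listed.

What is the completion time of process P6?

28

Gantt: | idle 0-1 | P1 1-7 | P3 7-18 | P6 18-28 | P4 28-30 | P5 30-43 | P2 43-50 |
Completion: P1=7  P2=50  P3=18  P4=30  P5=43  P6=28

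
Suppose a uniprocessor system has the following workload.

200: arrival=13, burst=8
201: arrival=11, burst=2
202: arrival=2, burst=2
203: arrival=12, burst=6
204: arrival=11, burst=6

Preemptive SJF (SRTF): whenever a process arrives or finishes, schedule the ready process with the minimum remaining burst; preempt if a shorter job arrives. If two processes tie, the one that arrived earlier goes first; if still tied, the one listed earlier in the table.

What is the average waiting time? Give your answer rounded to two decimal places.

Schedule: | idle 0-2 | 202 2-4 | idle 4-11 | 201 11-13 | 204 13-19 | 203 19-25 | 200 25-33 |
Completion: 200=33  201=13  202=4  203=25  204=19
Turnaround (C−A): 200=20  201=2  202=2  203=13  204=8
Waiting times: 200=12, 201=0, 202=0, 203=7, 204=2
Average waiting = (12+0+0+7+2) / 5 = 21/5 = 4.20

4.20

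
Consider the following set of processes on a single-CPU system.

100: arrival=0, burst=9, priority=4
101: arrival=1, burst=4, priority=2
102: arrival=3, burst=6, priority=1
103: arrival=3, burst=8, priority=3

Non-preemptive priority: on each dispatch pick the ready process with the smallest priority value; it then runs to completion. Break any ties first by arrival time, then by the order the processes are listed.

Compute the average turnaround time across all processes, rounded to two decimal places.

15.75

Gantt: | 100 0-9 | 102 9-15 | 101 15-19 | 103 19-27 |
Completion: 100=9  101=19  102=15  103=27
Turnaround times: 100=9, 101=18, 102=12, 103=24
Average turnaround = (9+18+12+24) / 4 = 63/4 = 15.75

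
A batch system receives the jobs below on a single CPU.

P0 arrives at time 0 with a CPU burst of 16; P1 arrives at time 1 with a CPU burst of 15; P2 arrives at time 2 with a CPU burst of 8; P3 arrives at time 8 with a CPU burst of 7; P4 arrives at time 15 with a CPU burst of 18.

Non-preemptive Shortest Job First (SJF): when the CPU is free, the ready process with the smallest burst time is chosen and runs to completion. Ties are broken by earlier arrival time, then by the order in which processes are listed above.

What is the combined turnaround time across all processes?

154

Gantt: | P0 0-16 | P3 16-23 | P2 23-31 | P1 31-46 | P4 46-64 |
Completion: P0=16  P1=46  P2=31  P3=23  P4=64
Turnaround = completion − arrival: P0=16, P1=45, P2=29, P3=15, P4=49
Total turnaround = 16 + 45 + 29 + 15 + 49 = 154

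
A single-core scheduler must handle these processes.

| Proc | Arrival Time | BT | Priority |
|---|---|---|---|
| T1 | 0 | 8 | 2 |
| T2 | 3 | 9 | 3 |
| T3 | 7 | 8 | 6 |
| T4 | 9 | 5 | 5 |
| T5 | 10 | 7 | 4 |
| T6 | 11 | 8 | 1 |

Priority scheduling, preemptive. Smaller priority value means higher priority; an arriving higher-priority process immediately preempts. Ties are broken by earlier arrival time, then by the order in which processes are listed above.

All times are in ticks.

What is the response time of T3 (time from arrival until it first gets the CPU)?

Schedule: | T1 0-8 | T2 8-11 | T6 11-19 | T2 19-25 | T5 25-32 | T4 32-37 | T3 37-45 |
Completion: T1=8  T2=25  T3=45  T4=37  T5=32  T6=19
Turnaround (C−A): T1=8  T2=22  T3=38  T4=28  T5=22  T6=8
Response(T3) = first start − arrival = 37 − 7 = 30

30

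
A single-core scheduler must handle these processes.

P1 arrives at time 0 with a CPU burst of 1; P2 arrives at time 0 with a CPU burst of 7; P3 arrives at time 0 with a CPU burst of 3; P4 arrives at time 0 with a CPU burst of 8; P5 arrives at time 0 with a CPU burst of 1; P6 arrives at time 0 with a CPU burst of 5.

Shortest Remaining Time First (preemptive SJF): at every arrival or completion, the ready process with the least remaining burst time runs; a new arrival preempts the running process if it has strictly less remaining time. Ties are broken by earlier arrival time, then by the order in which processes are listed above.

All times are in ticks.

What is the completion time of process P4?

Gantt: | P1 0-1 | P5 1-2 | P3 2-5 | P6 5-10 | P2 10-17 | P4 17-25 |
Completion: P1=1  P2=17  P3=5  P4=25  P5=2  P6=10

25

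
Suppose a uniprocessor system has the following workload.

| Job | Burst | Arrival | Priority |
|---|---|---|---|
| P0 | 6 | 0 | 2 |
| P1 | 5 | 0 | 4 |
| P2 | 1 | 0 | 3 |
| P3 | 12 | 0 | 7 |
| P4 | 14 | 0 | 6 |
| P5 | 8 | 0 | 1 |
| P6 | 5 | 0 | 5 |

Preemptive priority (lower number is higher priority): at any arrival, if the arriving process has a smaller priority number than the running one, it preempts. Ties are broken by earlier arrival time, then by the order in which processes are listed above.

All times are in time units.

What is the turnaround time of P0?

14

Gantt: | P5 0-8 | P0 8-14 | P2 14-15 | P1 15-20 | P6 20-25 | P4 25-39 | P3 39-51 |
Completion: P0=14  P1=20  P2=15  P3=51  P4=39  P5=8  P6=25
Turnaround (C−A): P0=14  P1=20  P2=15  P3=51  P4=39  P5=8  P6=25
Turnaround(P0) = completion − arrival = 14 − 0 = 14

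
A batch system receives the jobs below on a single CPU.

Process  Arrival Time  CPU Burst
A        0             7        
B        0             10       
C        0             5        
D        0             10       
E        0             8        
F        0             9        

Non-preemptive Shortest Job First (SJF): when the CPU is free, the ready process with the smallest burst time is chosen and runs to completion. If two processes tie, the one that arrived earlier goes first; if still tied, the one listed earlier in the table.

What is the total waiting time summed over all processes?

Gantt: | C 0-5 | A 5-12 | E 12-20 | F 20-29 | B 29-39 | D 39-49 |
Completion: A=12  B=39  C=5  D=49  E=20  F=29
Waiting = turnaround − burst: A=5, B=29, C=0, D=39, E=12, F=20
Total waiting = 5 + 29 + 0 + 39 + 12 + 20 = 105

105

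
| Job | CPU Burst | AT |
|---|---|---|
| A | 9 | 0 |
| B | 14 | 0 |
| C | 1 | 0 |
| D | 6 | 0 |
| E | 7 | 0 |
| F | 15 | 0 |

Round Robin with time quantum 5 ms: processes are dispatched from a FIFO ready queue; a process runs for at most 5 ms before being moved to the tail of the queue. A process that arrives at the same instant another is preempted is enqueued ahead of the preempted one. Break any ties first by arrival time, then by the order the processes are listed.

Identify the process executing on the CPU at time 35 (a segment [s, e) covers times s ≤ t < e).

Schedule: | A 0-5 | B 5-10 | C 10-11 | D 11-16 | E 16-21 | F 21-26 | A 26-30 | B 30-35 | D 35-36 | E 36-38 | F 38-43 | B 43-47 | F 47-52 |
Completion: A=30  B=47  C=11  D=36  E=38  F=52
Turnaround (C−A): A=30  B=47  C=11  D=36  E=38  F=52

D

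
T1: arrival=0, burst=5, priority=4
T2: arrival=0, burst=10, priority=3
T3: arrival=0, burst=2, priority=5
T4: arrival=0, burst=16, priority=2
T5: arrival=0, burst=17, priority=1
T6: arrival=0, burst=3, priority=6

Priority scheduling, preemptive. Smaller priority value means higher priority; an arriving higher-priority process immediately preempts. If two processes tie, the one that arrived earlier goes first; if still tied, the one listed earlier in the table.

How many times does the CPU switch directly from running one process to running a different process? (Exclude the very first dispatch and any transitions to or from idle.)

5

Schedule: | T5 0-17 | T4 17-33 | T2 33-43 | T1 43-48 | T3 48-50 | T6 50-53 |
Completion: T1=48  T2=43  T3=50  T4=33  T5=17  T6=53
Turnaround (C−A): T1=48  T2=43  T3=50  T4=33  T5=17  T6=53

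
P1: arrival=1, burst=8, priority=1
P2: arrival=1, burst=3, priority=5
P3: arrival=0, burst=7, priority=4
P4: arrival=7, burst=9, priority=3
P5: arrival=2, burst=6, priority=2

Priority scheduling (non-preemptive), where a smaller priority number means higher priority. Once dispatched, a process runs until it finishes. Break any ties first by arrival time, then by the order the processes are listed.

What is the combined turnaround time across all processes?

Gantt: | P3 0-7 | P1 7-15 | P5 15-21 | P4 21-30 | P2 30-33 |
Completion: P1=15  P2=33  P3=7  P4=30  P5=21
Turnaround (C−A): P1=14  P2=32  P3=7  P4=23  P5=19
Turnaround = completion − arrival: P1=14, P2=32, P3=7, P4=23, P5=19
Total turnaround = 14 + 32 + 7 + 23 + 19 = 95

95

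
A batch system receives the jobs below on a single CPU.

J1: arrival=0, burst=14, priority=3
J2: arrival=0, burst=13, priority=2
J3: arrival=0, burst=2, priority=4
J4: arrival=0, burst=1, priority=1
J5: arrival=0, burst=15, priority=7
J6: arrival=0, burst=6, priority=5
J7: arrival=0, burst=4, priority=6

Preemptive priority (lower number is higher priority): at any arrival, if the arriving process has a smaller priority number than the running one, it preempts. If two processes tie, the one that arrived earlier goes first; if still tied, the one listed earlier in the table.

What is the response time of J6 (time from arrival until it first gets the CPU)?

30

Schedule: | J4 0-1 | J2 1-14 | J1 14-28 | J3 28-30 | J6 30-36 | J7 36-40 | J5 40-55 |
Completion: J1=28  J2=14  J3=30  J4=1  J5=55  J6=36  J7=40
Turnaround (C−A): J1=28  J2=14  J3=30  J4=1  J5=55  J6=36  J7=40
Response(J6) = first start − arrival = 30 − 0 = 30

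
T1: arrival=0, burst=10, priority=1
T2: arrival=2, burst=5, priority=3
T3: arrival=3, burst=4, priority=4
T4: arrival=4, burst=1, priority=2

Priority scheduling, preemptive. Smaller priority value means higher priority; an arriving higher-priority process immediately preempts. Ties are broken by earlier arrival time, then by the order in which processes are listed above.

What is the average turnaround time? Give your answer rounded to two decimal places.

12.00

Timeline: | T1 0-10 | T4 10-11 | T2 11-16 | T3 16-20 |
Completion: T1=10  T2=16  T3=20  T4=11
Turnaround (C−A): T1=10  T2=14  T3=17  T4=7
Turnaround times: T1=10, T2=14, T3=17, T4=7
Average turnaround = (10+14+17+7) / 4 = 48/4 = 12.00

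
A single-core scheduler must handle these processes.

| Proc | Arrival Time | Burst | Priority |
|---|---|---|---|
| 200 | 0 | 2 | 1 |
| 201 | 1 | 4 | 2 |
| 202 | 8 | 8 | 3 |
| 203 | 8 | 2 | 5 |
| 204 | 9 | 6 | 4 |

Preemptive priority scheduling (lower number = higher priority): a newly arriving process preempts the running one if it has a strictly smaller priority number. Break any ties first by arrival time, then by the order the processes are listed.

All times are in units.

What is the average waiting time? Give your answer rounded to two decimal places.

4.40

Schedule: | 200 0-2 | 201 2-6 | idle 6-8 | 202 8-16 | 204 16-22 | 203 22-24 |
Completion: 200=2  201=6  202=16  203=24  204=22
Turnaround (C−A): 200=2  201=5  202=8  203=16  204=13
Waiting times: 200=0, 201=1, 202=0, 203=14, 204=7
Average waiting = (0+1+0+14+7) / 5 = 22/5 = 4.40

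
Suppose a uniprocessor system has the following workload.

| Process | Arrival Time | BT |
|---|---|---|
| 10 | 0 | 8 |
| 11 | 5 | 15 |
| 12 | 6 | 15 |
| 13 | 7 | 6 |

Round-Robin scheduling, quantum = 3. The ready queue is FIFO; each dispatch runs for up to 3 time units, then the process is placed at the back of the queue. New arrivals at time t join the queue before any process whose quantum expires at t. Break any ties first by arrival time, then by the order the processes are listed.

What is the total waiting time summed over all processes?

Gantt: | 10 0-6 | 11 6-9 | 12 9-12 | 10 12-14 | 13 14-17 | 11 17-20 | 12 20-23 | 13 23-26 | 11 26-29 | 12 29-32 | 11 32-35 | 12 35-38 | 11 38-41 | 12 41-44 |
Completion: 10=14  11=41  12=44  13=26
Turnaround (C−A): 10=14  11=36  12=38  13=19
Waiting = turnaround − burst: 10=6, 11=21, 12=23, 13=13
Total waiting = 6 + 21 + 23 + 13 = 63

63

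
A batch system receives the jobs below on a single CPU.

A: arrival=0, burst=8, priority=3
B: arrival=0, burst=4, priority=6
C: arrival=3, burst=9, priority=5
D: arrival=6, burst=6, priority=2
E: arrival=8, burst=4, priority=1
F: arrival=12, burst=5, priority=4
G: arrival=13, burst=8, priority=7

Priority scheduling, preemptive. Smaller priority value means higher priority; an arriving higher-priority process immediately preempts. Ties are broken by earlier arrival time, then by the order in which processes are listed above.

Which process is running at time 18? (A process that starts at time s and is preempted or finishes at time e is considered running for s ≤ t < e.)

Schedule: | A 0-6 | D 6-8 | E 8-12 | D 12-16 | A 16-18 | F 18-23 | C 23-32 | B 32-36 | G 36-44 |
Completion: A=18  B=36  C=32  D=16  E=12  F=23  G=44
Turnaround (C−A): A=18  B=36  C=29  D=10  E=4  F=11  G=31

F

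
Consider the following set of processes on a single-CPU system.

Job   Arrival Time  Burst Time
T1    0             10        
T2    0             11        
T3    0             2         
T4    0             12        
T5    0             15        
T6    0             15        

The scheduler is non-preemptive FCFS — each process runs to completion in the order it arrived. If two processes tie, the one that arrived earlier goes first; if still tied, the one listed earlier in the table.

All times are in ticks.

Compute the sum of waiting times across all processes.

139

Schedule: | T1 0-10 | T2 10-21 | T3 21-23 | T4 23-35 | T5 35-50 | T6 50-65 |
Completion: T1=10  T2=21  T3=23  T4=35  T5=50  T6=65
Waiting = turnaround − burst: T1=0, T2=10, T3=21, T4=23, T5=35, T6=50
Total waiting = 0 + 10 + 21 + 23 + 35 + 50 = 139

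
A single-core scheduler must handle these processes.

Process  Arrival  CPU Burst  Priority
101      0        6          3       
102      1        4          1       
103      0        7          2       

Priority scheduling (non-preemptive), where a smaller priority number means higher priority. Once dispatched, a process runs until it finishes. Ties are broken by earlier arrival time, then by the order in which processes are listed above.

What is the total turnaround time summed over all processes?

Timeline: | 103 0-7 | 102 7-11 | 101 11-17 |
Completion: 101=17  102=11  103=7
Turnaround (C−A): 101=17  102=10  103=7
Turnaround = completion − arrival: 101=17, 102=10, 103=7
Total turnaround = 17 + 10 + 7 = 34

34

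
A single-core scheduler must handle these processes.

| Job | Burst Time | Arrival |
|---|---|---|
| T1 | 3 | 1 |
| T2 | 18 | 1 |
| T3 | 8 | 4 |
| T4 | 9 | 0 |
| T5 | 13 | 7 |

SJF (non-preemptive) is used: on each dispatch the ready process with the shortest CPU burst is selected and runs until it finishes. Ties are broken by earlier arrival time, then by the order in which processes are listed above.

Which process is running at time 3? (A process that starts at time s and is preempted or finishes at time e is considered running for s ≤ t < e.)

Schedule: | T4 0-9 | T1 9-12 | T3 12-20 | T5 20-33 | T2 33-51 |
Completion: T1=12  T2=51  T3=20  T4=9  T5=33
Turnaround (C−A): T1=11  T2=50  T3=16  T4=9  T5=26

T4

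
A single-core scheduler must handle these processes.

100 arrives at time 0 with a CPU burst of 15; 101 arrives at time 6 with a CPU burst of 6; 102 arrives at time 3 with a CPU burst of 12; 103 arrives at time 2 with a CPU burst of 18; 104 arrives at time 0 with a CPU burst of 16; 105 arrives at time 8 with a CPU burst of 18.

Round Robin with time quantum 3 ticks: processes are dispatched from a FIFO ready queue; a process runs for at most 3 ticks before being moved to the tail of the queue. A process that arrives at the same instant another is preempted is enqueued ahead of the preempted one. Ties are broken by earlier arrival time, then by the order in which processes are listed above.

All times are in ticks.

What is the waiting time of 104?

Schedule: | 100 0-3 | 104 3-6 | 103 6-9 | 102 9-12 | 100 12-15 | 101 15-18 | 104 18-21 | 105 21-24 | 103 24-27 | 102 27-30 | 100 30-33 | 101 33-36 | 104 36-39 | 105 39-42 | 103 42-45 | 102 45-48 | 100 48-51 | 104 51-54 | 105 54-57 | 103 57-60 | 102 60-63 | 100 63-66 | 104 66-69 | 105 69-72 | 103 72-75 | 104 75-76 | 105 76-79 | 103 79-82 | 105 82-85 |
Completion: 100=66  101=36  102=63  103=82  104=76  105=85
Waiting(104) = turnaround − burst = 76 − 16 = 60

60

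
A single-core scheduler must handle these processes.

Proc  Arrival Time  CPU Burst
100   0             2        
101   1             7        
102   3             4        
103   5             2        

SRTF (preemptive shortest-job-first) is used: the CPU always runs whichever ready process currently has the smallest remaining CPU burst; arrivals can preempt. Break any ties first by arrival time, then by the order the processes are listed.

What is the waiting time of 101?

Schedule: | 100 0-2 | 101 2-3 | 102 3-7 | 103 7-9 | 101 9-15 |
Completion: 100=2  101=15  102=7  103=9
Turnaround (C−A): 100=2  101=14  102=4  103=4
Waiting(101) = turnaround − burst = 14 − 7 = 7

7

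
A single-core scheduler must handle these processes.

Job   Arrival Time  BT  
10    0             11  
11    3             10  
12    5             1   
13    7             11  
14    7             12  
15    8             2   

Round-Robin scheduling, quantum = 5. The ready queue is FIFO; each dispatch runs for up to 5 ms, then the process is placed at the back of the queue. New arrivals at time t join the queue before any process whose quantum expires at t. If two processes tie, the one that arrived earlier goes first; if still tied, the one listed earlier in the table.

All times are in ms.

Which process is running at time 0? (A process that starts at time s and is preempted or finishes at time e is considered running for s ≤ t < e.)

Gantt: | 10 0-5 | 11 5-10 | 12 10-11 | 10 11-16 | 13 16-21 | 14 21-26 | 15 26-28 | 11 28-33 | 10 33-34 | 13 34-39 | 14 39-44 | 13 44-45 | 14 45-47 |
Completion: 10=34  11=33  12=11  13=45  14=47  15=28
Turnaround (C−A): 10=34  11=30  12=6  13=38  14=40  15=20

10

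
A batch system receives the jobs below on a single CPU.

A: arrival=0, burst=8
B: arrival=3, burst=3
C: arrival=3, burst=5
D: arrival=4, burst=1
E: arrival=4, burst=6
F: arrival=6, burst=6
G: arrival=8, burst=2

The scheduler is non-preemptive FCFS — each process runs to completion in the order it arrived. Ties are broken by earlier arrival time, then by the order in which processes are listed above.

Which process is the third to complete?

Timeline: | A 0-8 | B 8-11 | C 11-16 | D 16-17 | E 17-23 | F 23-29 | G 29-31 |
Completion: A=8  B=11  C=16  D=17  E=23  F=29  G=31
Turnaround (C−A): A=8  B=8  C=13  D=13  E=19  F=23  G=23
Finish order: A → B → C → D → E → F → G

C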